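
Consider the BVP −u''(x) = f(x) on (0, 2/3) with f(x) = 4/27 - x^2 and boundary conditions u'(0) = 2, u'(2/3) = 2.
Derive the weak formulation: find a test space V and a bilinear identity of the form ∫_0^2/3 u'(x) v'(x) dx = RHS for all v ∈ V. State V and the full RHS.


V = H^1(0, 2/3) (v unrestricted at boundary; u is determined up to an additive constant); weak form: ∫_0^2/3 u'v' dx = ∫_0^2/3 (4/27 - x^2) v dx + 2·v(2/3) − 2·v(0) for all v ∈ V.

Multiply both sides by a test function v and integrate from 0 to 2/3:
  ∫_0^2/3 −u''(x) v(x) dx = ∫_0^2/3 f(x) v(x) dx.
Integrate the LHS by parts once:
  ∫_0^2/3 −u'' v dx = −[u'(x) v(x)]_0^2/3 + ∫_0^2/3 u'(x) v'(x) dx.
Thus ∫_0^2/3 u'(x) v'(x) dx = ∫_0^2/3 f(x) v(x) dx + [u'(x) v(x)]_0^2/3.
Choose V so that boundary terms are either known or forced to vanish.
u has inhomogeneous Neumann u'(0) = 2, u'(2/3) = 2. [u' v]_0^2/3 = (2)·v(2/3) − (2)·v(0) = 2·v(2/3) − 2·v(0). Take V = H^1(0, 2/3); boundary term becomes part of RHS.
Weak formulation: find u (satisfying any essential BC) such that ∫_0^2/3 u'(x) v'(x) dx = ∫_0^2/3 f v dx + 2·v(2/3) − 2·v(0) for all v ∈ V (Neumann data are natural BCs: they enter the RHS as boundary terms).
Substituting f(x) = 4/27 - x^2, the right-hand side is ∫_0^2/3 (4/27 - x^2) v dx + 2·v(2/3) − 2·v(0).
Compatibility check (pure Neumann): taking v ≡ 1 ∈ V gives 0 = ∫_0^2/3 f dx + (2) − (2), i.e. ∫_0^2/3 f dx must equal u'(0) − u'(2/3) = 0. Indeed ∫_0^2/3 (4/27 - x^2) dx = 0, so the data are compatible. The solution is then unique only up to an additive constant (fix it e.g. by requiring ∫_0^2/3 u dx = 0).


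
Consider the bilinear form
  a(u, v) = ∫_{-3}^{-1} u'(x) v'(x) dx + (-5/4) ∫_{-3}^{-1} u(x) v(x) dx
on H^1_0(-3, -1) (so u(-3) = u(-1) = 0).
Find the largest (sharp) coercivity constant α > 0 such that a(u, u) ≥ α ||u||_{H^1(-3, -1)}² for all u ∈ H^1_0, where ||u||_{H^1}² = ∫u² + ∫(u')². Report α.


α = (-5 + π^2)/(4 + π^2)

Coercivity of a(·,·) on H^1_0(-3, -1) means a(u, u) ≥ α ||u||_{H^1}² for every u ∈ H^1_0.
The interval has length L = 2, and Poincaré/coercivity depend only on L. Here a(u, u) = ∫(u')² + (-5/4)·∫u².
Here c = -5/4 < 0 with |c| < (π/L)² = π^2/4, so coercivity still holds. The condition a(u,u) ≥ α||u||_{H^1}² reads (1−α)∫(u')² ≥ (α−c)∫u². Any admissible α is ≤ 1 (rapidly oscillating u have ∫u²/∫(u')² → 0), and α = 1 would force 0 ≥ (1−c)∫u², impossible since c < 1; so 1−α > 0. By the sharp Poincaré inequality on H^1_0 of an interval of length L, ∫(u')² ≥ (π/L)²∫u² with equality for the first sine mode sin(π(x−x₀)/L) (x₀ the left endpoint), so the inequality holds for all u iff (1−α)(π/L)² ≥ α − c, i.e. α ≤ ((π/L)² + c)/((π/L)² + 1) = (1 + c(L/π)²)/(1 + (L/π)²). (Direct route, valid since c ≤ 0: Poincaré gives c∫u² ≥ c(L/π)²∫(u')², so a(u,u) ≥ (1 + c(L/π)²)∫(u')², while ||u||_{H^1}² ≤ (1 + (L/π)²)∫(u')²; dividing yields the same α.) With (π/L)² = π^2/4 and c = -5/4, the largest admissible constant is α = ((π/L)² + c)/((π/L)² + 1).
Simplifying, α = (-5 + π^2)/(4 + π^2).


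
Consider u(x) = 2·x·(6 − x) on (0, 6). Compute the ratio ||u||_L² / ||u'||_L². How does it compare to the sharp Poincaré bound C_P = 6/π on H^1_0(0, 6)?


||u||_L² / ||u'||_L² = 3*sqrt(10)/5 < C_P = 6/π.

u(x) = 2·x·(6 − x), so u'(x) = 12 - 4*x.
u(x) = 2·x·(6 − x) vanishes at x = 0 and x = 6, so u ∈ H^1_0(0, 6). Differentiate via the product rule and integrate the resulting polynomials term by term.
  ∫_0^6 u² dx = ∫_0^6 (4*x^4 - 48*x^3 + 144*x^2) dx. Term by term:
    ∫_0^6 4*x^4 dx = 31104/5;  ∫_0^6 -48*x^3 dx = -15552;  ∫_0^6 144*x^2 dx = 10368.
  Sum: 31104/5 − 15552 + 10368 = 5184/5.
  ∫_0^6 (u')² dx = ∫_0^6 (16*x^2 - 96*x + 144) dx. Term by term:
    ∫_0^6 16*x^2 dx = 1152;  ∫_0^6 -96*x dx = -1728;  ∫_0^6 144 dx = 864.
  Sum: 1152 − 1728 + 864 = 288.
∫_0^6 u² dx = 5184/5, so ||u||_L² = 72*sqrt(5)/5.
∫_0^6 (u')² dx = 288, so ||u'||_L² = 12*sqrt(2).
Ratio ||u||_L² / ||u'||_L² = 3*sqrt(10)/5.
Sharp Poincaré constant on H^1_0(0, 6) is C_P = L/π = 6/π, achieved by sin(π/6·x).
A polynomial bump cannot attain the sharp Poincaré constant (only the first sine eigenfunction does), so the ratio is strictly less than C_P, consistent with ||u||_L² ≤ C_P ||u'||_L².


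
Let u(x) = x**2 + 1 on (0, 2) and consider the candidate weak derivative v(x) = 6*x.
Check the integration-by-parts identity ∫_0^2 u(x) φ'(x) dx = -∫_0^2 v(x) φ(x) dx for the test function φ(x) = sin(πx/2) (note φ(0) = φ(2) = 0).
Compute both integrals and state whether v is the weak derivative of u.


LHS = -8/π, RHS = -24/π. No, v is not the weak derivative of u.

u(x) = x**2 + 1, classical derivative u'(x) = 2*x.
φ(x) = sin(πx/2), so φ'(x) = π*cos(π*x/2)/2.
Note φ(0) = φ(2) = 0, so the boundary term u·φ vanishes.
LHS = ∫_0^2 u(x) φ'(x) dx = ∫_0^2 (π*x^2*cos(π*x/2)/2 + π*cos(π*x/2)/2) dx. Term by term:
  ∫_0^2 π*cos(π*x/2)/2 dx = 0;  ∫_0^2 π*x^2*cos(π*x/2)/2 dx = -8/π.
Sum: 0 − 8/π = -8/π.
So LHS = -8/π.
∫_0^2 v(x) φ(x) dx = ∫_0^2 (6*x*sin(π*x/2)) dx. Term by term:
  ∫_0^2 6*x*sin(π*x/2) dx = 24/π.
So RHS = -∫_0^2 v(x) φ(x) dx = -24/π.
LHS − RHS = 16/π ≠ 0, so the identity fails.
(For a valid weak derivative the identity must hold for EVERY test function, in particular this one. The failure shows v is NOT the weak derivative of u.)
Correct weak derivative would be u'(x) = 2*x.


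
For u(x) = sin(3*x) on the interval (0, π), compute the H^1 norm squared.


||u||_{H^1(0,π)}^2 = 5*π

u'(x) = 3*cos(3*x).
Expand u² and (u')² and integrate term by term on (0, π), using: for integers n ≥ 1, ∫_0^π sin²(nx) dx = ∫_0^π cos²(nx) dx = π/2; for n ≠ n', ∫_0^π sin(nx)sin(n'x) dx = ∫_0^π cos(nx)cos(n'x) dx = 0; and by product-to-sum, ∫_0^π sin(nx)cos(n'x) dx = ½∫_0^π [sin((n+n')x) + sin((n−n')x)] dx, which is 0 when n+n' is even and 2n/(n²−n'²) when n+n' is odd (it need not vanish on (0, π)).
  u² squared terms: (1)²·∫sin(3x)² dx = 1·π/2 = π/2.
  So ∫_0^π u² dx = π/2.
  (u')² squared terms: (3)²·∫cos(3x)² dx = 9·π/2 = 9*π/2.
  So ∫_0^π (u')² dx = 9*π/2.
||u||_{H^1}^2 = (π/2) + (9*π/2) = 5*π.


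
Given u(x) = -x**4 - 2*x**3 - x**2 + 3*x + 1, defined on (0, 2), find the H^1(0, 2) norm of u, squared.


||u||_{H^1}^2 = 387064/315

The H^1 norm (squared) on an interval (0, L) is
  ||u||_{H^1}^2 = ∫_0^L u(x)^2 dx + ∫_0^L u'(x)^2 dx.
Compute u'(x) = -4*x**3 - 6*x**2 - 2*x + 3.
Then u(x)^2 = x**8 + 4*x**7 + 6*x**6 - 2*x**5 - 13*x**4 - 10*x**3 + 7*x**2 + 6*x + 1 and u'(x)^2 = 16*x**6 + 48*x**5 + 52*x**4 - 32*x**2 - 12*x + 9.
Integrate each monomial from 0 to 2 using ∫_0^2 c·x^n dx = c·2^(n+1)/(n+1):
  ∫_0^2 u(x)^2 dx = ∫_0^2 (x^8 + 4*x^7 + 6*x^6 - 2*x^5 - 13*x^4 - 10*x^3 + 7*x^2 + 6*x + 1) dx. Term by term:
    ∫_0^2 x^8 dx = 512/9;  ∫_0^2 4*x^7 dx = 128;  ∫_0^2 6*x^6 dx = 768/7;
    ∫_0^2 -2*x^5 dx = -64/3;  ∫_0^2 -13*x^4 dx = -416/5;  ∫_0^2 -10*x^3 dx = -40;
    ∫_0^2 7*x^2 dx = 56/3;  ∫_0^2 6*x dx = 12;  ∫_0^2 1 dx = 2.
  Sum: 512/9 + 128 + 768/7 − 64/3 − 416/5 − 40 + 56/3 + 12 + 2 = 57562/315.
  ∫_0^2 u'(x)^2 dx = ∫_0^2 (16*x^6 + 48*x^5 + 52*x^4 - 32*x^2 - 12*x + 9) dx. Term by term:
    ∫_0^2 16*x^6 dx = 2048/7;  ∫_0^2 48*x^5 dx = 512;  ∫_0^2 52*x^4 dx = 1664/5;
    ∫_0^2 -32*x^2 dx = -256/3;  ∫_0^2 -12*x dx = -24;  ∫_0^2 9 dx = 18.
  Sum: 2048/7 + 512 + 1664/5 − 256/3 − 24 + 18 = 109834/105.
Adding: ||u||_{H^1}^2 = 57562/315 + 109834/105 = 387064/315.


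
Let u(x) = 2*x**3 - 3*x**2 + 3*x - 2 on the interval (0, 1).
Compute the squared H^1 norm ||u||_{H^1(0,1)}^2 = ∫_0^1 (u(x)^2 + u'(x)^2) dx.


||u||_{H^1}^2 = 383/70

The H^1 norm (squared) on an interval (0, L) is
  ||u||_{H^1}^2 = ∫_0^L u(x)^2 dx + ∫_0^L u'(x)^2 dx.
Compute u'(x) = 6*x**2 - 6*x + 3.
Then u(x)^2 = 4*x**6 - 12*x**5 + 21*x**4 - 26*x**3 + 21*x**2 - 12*x + 4 and u'(x)^2 = 36*x**4 - 72*x**3 + 72*x**2 - 36*x + 9.
Integrate each monomial from 0 to 1 using ∫_0^1 c·x^n dx = c·1^(n+1)/(n+1):
  ∫_0^1 u(x)^2 dx = ∫_0^1 (4*x^6 - 12*x^5 + 21*x^4 - 26*x^3 + 21*x^2 - 12*x + 4) dx. Term by term:
    ∫_0^1 4*x^6 dx = 4/7;  ∫_0^1 -12*x^5 dx = -2;  ∫_0^1 21*x^4 dx = 21/5;
    ∫_0^1 -26*x^3 dx = -13/2;  ∫_0^1 21*x^2 dx = 7;  ∫_0^1 -12*x dx = -6;
    ∫_0^1 4 dx = 4.
  Sum: 4/7 − 2 + 21/5 − 13/2 + 7 − 6 + 4 = 89/70.
  ∫_0^1 u'(x)^2 dx = ∫_0^1 (36*x^4 - 72*x^3 + 72*x^2 - 36*x + 9) dx. Term by term:
    ∫_0^1 36*x^4 dx = 36/5;  ∫_0^1 -72*x^3 dx = -18;  ∫_0^1 72*x^2 dx = 24;
    ∫_0^1 -36*x dx = -18;  ∫_0^1 9 dx = 9.
  Sum: 36/5 − 18 + 24 − 18 + 9 = 21/5.
Adding: ||u||_{H^1}^2 = 89/70 + 21/5 = 383/70.


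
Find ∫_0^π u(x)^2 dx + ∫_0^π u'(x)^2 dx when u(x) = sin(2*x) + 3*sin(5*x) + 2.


||u||_{H^1(0,π)}^2 = 24/5 + 247*π/2

u'(x) = 2*cos(2*x) + 15*cos(5*x).
Expand u² and (u')² and integrate term by term on (0, π), using: for integers n ≥ 1, ∫_0^π sin²(nx) dx = ∫_0^π cos²(nx) dx = π/2; for n ≠ n', ∫_0^π sin(nx)sin(n'x) dx = ∫_0^π cos(nx)cos(n'x) dx = 0; and by product-to-sum, ∫_0^π sin(nx)cos(n'x) dx = ½∫_0^π [sin((n+n')x) + sin((n−n')x)] dx, which is 0 when n+n' is even and 2n/(n²−n'²) when n+n' is odd (it need not vanish on (0, π)). For the constant mode: ∫_0^π 1 dx = π, ∫_0^π cos(nx) dx = 0, ∫_0^π sin(nx) dx = (1−(−1)^n)/n.
  u² squared terms: (2)²·∫1 dx = 4·π = 4*π;  (3)²·∫sin(5x)² dx = 9·π/2 = 9*π/2;  (1)²·∫sin(2x)² dx = 1·π/2 = π/2.
  u² cross terms: 2·(2)·(3)·∫1·sin(5x) dx = 12·(2/5) = 24/5;  2·(2)·(1)·∫1·sin(2x) dx = 4·(0) = 0;  2·(3)·(1)·∫sin(5x)·sin(2x) dx = 6·(0) = 0.
  So ∫_0^π u² dx = 4*π + 9*π/2 + π/2 + 24/5 + 0 + 0 = 24/5 + 9*π.
  (u')² squared terms: (2)²·∫cos(2x)² dx = 4·π/2 = 2*π;  (15)²·∫cos(5x)² dx = 225·π/2 = 225*π/2.
  (u')² cross terms: 2·(2)·(15)·∫cos(2x)·cos(5x) dx = 60·(0) = 0.
  So ∫_0^π (u')² dx = 2*π + 225*π/2 + 0 = 229*π/2.
||u||_{H^1}^2 = (24/5 + 9*π) + (229*π/2) = 24/5 + 247*π/2.


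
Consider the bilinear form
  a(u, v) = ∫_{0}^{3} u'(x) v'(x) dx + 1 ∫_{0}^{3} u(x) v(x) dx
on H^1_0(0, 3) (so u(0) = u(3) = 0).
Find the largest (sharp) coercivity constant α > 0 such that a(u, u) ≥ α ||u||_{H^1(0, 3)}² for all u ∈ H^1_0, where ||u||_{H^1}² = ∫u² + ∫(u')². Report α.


α = 1

Coercivity of a(·,·) on H^1_0(0, 3) means a(u, u) ≥ α ||u||_{H^1}² for every u ∈ H^1_0.
The interval has length L = 3, and Poincaré/coercivity depend only on L. Here a(u, u) = ∫(u')² + (1)·∫u².
Here c = 1 ≥ 1, so a(u,u) = ∫(u')² + c∫u² ≥ ∫(u')² + ∫u² = ||u||_{H^1}², i.e. α = 1 works. No larger α is possible: a(u,u) ≥ α||u||_{H^1}² means (1−α)∫(u')² ≥ (α−c)∫u², and for the modes u_n = sin(nπ(x−x₀)/L) (x₀ the left endpoint) one has ∫u_n²/∫(u_n')² = (L/(nπ))² → 0, so a(u_n,u_n)/||u_n||_{H^1}² → 1. Hence the optimal constant is α = 1.
Therefore α = 1.


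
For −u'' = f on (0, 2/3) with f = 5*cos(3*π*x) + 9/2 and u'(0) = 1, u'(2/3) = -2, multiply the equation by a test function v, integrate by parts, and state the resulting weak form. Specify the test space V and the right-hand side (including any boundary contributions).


V = H^1(0, 2/3) (v unrestricted at boundary; u is determined up to an additive constant); weak form: ∫_0^2/3 u'v' dx = ∫_0^2/3 (5*cos(3*π*x) + 9/2) v dx − 2·v(2/3) − v(0) for all v ∈ V.

Multiply both sides by a test function v and integrate from 0 to 2/3:
  ∫_0^2/3 −u''(x) v(x) dx = ∫_0^2/3 f(x) v(x) dx.
Integrate the LHS by parts once:
  ∫_0^2/3 −u'' v dx = −[u'(x) v(x)]_0^2/3 + ∫_0^2/3 u'(x) v'(x) dx.
Thus ∫_0^2/3 u'(x) v'(x) dx = ∫_0^2/3 f(x) v(x) dx + [u'(x) v(x)]_0^2/3.
Choose V so that boundary terms are either known or forced to vanish.
u has inhomogeneous Neumann u'(0) = 1, u'(2/3) = -2. [u' v]_0^2/3 = (-2)·v(2/3) − (1)·v(0) = − 2·v(2/3) − v(0). Take V = H^1(0, 2/3); boundary term becomes part of RHS.
Weak formulation: find u (satisfying any essential BC) such that ∫_0^2/3 u'(x) v'(x) dx = ∫_0^2/3 f v dx − 2·v(2/3) − v(0) for all v ∈ V (Neumann data are natural BCs: they enter the RHS as boundary terms).
Substituting f(x) = 5*cos(3*π*x) + 9/2, the right-hand side is ∫_0^2/3 (5*cos(3*π*x) + 9/2) v dx − 2·v(2/3) − v(0).
Compatibility check (pure Neumann): taking v ≡ 1 ∈ V gives 0 = ∫_0^2/3 f dx + (-2) − (1), i.e. ∫_0^2/3 f dx must equal u'(0) − u'(2/3) = 3. Indeed ∫_0^2/3 (5*cos(3*π*x) + 9/2) dx = 3, so the data are compatible. The solution is then unique only up to an additive constant (fix it e.g. by requiring ∫_0^2/3 u dx = 0).


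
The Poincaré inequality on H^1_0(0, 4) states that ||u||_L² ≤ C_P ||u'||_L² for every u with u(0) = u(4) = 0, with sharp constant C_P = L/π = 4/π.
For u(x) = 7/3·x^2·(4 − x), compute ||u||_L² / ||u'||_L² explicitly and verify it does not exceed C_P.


||u||_L² / ||u'||_L² = 2*sqrt(14)/7 < C_P = 4/π.

u(x) = 7/3·x^2·(4 − x), so u'(x) = 7*x*(8 - 3*x)/3.
u(x) = 7/3·x^2·(4 − x) vanishes at x = 0 and x = 4, so u ∈ H^1_0(0, 4). Differentiate via the product rule and integrate the resulting polynomials term by term.
  ∫_0^4 u² dx = ∫_0^4 (49*x^6/9 - 392*x^5/9 + 784*x^4/9) dx. Term by term:
    ∫_0^4 49*x^6/9 dx = 114688/9;  ∫_0^4 -392*x^5/9 dx = -802816/27;  ∫_0^4 784*x^4/9 dx = 802816/45.
  Sum: 114688/9 − 802816/27 + 802816/45 = 114688/135.
  ∫_0^4 (u')² dx = ∫_0^4 (49*x^4 - 784*x^3/3 + 3136*x^2/9) dx. Term by term:
    ∫_0^4 49*x^4 dx = 50176/5;  ∫_0^4 -784*x^3/3 dx = -50176/3;  ∫_0^4 3136*x^2/9 dx = 200704/27.
  Sum: 50176/5 − 50176/3 + 200704/27 = 100352/135.
∫_0^4 u² dx = 114688/135, so ||u||_L² = 128*sqrt(105)/45.
∫_0^4 (u')² dx = 100352/135, so ||u'||_L² = 224*sqrt(30)/45.
Ratio ||u||_L² / ||u'||_L² = 2*sqrt(14)/7.
Sharp Poincaré constant on H^1_0(0, 4) is C_P = L/π = 4/π, achieved by sin(π/4·x).
A polynomial bump cannot attain the sharp Poincaré constant (only the first sine eigenfunction does), so the ratio is strictly less than C_P, consistent with ||u||_L² ≤ C_P ||u'||_L².


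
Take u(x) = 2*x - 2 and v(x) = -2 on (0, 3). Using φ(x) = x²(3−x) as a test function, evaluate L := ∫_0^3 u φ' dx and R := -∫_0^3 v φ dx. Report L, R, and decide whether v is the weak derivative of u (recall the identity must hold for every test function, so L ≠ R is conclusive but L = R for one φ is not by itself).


LHS = -27/2, RHS = 27/2. No, v is not the weak derivative of u.

u(x) = 2*x - 2, classical derivative u'(x) = 2.
φ(x) = x²(3−x), so φ'(x) = 3*x*(2 - x).
Note φ(0) = φ(3) = 0, so the boundary term u·φ vanishes.
LHS = ∫_0^3 u(x) φ'(x) dx = ∫_0^3 (-6*x^3 + 18*x^2 - 12*x) dx. Term by term:
  ∫_0^3 -6*x^3 dx = -243/2;  ∫_0^3 18*x^2 dx = 162;  ∫_0^3 -12*x dx = -54.
Sum: -243/2 + 162 − 54 = -27/2.
So LHS = -27/2.
∫_0^3 v(x) φ(x) dx = ∫_0^3 (2*x^3 - 6*x^2) dx. Term by term:
  ∫_0^3 2*x^3 dx = 81/2;  ∫_0^3 -6*x^2 dx = -54.
Sum: 81/2 − 54 = -27/2.
So RHS = -∫_0^3 v(x) φ(x) dx = 27/2.
LHS − RHS = -27 ≠ 0, so the identity fails.
(For a valid weak derivative the identity must hold for EVERY test function, in particular this one. The failure shows v is NOT the weak derivative of u.)
Correct weak derivative would be u'(x) = 2.


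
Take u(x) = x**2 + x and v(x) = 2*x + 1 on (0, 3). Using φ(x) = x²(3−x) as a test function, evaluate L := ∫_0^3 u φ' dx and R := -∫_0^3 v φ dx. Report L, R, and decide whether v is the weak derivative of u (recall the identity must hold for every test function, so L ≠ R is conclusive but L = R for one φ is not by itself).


LHS = -621/20, RHS = -621/20. Yes, v = u' weakly.

u(x) = x**2 + x, classical derivative u'(x) = 2*x + 1.
φ(x) = x²(3−x), so φ'(x) = 3*x*(2 - x).
Note φ(0) = φ(3) = 0, so the boundary term u·φ vanishes.
LHS = ∫_0^3 u(x) φ'(x) dx = ∫_0^3 (-3*x^4 + 3*x^3 + 6*x^2) dx. Term by term:
  ∫_0^3 -3*x^4 dx = -729/5;  ∫_0^3 3*x^3 dx = 243/4;  ∫_0^3 6*x^2 dx = 54.
Sum: -729/5 + 243/4 + 54 = -621/20.
So LHS = -621/20.
∫_0^3 v(x) φ(x) dx = ∫_0^3 (-2*x^4 + 5*x^3 + 3*x^2) dx. Term by term:
  ∫_0^3 -2*x^4 dx = -486/5;  ∫_0^3 5*x^3 dx = 405/4;  ∫_0^3 3*x^2 dx = 27.
Sum: -486/5 + 405/4 + 27 = 621/20.
So RHS = -∫_0^3 v(x) φ(x) dx = -621/20.
LHS = RHS, so the identity holds for this test φ.
Moreover u is smooth here and v(x) = u'(x) = 2*x + 1 pointwise, so the identity holds for every test function. Hence v is the weak derivative of u.


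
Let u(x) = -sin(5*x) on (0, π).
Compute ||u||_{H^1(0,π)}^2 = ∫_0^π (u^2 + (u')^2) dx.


||u||_{H^1(0,π)}^2 = 13*π

u'(x) = -5*cos(5*x).
Expand u² and (u')² and integrate term by term on (0, π), using: for integers n ≥ 1, ∫_0^π sin²(nx) dx = ∫_0^π cos²(nx) dx = π/2; for n ≠ n', ∫_0^π sin(nx)sin(n'x) dx = ∫_0^π cos(nx)cos(n'x) dx = 0; and by product-to-sum, ∫_0^π sin(nx)cos(n'x) dx = ½∫_0^π [sin((n+n')x) + sin((n−n')x)] dx, which is 0 when n+n' is even and 2n/(n²−n'²) when n+n' is odd (it need not vanish on (0, π)).
  u² squared terms: (-1)²·∫sin(5x)² dx = 1·π/2 = π/2.
  So ∫_0^π u² dx = π/2.
  (u')² squared terms: (-5)²·∫cos(5x)² dx = 25·π/2 = 25*π/2.
  So ∫_0^π (u')² dx = 25*π/2.
||u||_{H^1}^2 = (π/2) + (25*π/2) = 13*π.


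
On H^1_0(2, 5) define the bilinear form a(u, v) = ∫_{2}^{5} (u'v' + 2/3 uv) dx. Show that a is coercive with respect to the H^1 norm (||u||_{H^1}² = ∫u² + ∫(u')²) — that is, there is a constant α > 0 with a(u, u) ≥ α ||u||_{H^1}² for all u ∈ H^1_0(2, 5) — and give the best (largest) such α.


α = (6 + π^2)/(9 + π^2)

Coercivity of a(·,·) on H^1_0(2, 5) means a(u, u) ≥ α ||u||_{H^1}² for every u ∈ H^1_0.
The interval has length L = 3, and Poincaré/coercivity depend only on L. Here a(u, u) = ∫(u')² + (2/3)·∫u².
Here 0 < c = 2/3 < 1. The condition a(u,u) ≥ α||u||_{H^1}² reads (1−α)∫(u')² ≥ (α−c)∫u². Any admissible α is ≤ 1 (rapidly oscillating u have ∫u²/∫(u')² → 0), and α = 1 would force 0 ≥ (1−c)∫u², impossible since c < 1; so 1−α > 0. By the sharp Poincaré inequality on H^1_0 of an interval of length L, ∫(u')² ≥ (π/L)²∫u² with equality for the first sine mode sin(π(x−x₀)/L) (x₀ the left endpoint), so the inequality holds for all u iff (1−α)(π/L)² ≥ α − c, i.e. α ≤ ((π/L)² + c)/((π/L)² + 1) = (1 + c(L/π)²)/(1 + (L/π)²). With (π/L)² = π^2/9 and c = 2/3, the largest admissible constant is α = ((π/L)² + c)/((π/L)² + 1).
Simplifying, α = (6 + π^2)/(9 + π^2).


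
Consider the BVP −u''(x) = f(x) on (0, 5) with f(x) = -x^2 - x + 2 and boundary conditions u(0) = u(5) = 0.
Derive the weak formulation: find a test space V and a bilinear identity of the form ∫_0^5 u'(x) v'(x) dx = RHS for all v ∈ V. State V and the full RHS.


V = H^1_0(0, 5) (so v(0) = v(5) = 0); weak form: ∫_0^5 u'v' dx = ∫_0^5 (-x^2 - x + 2) v dx for all v ∈ V.

Multiply both sides by a test function v and integrate from 0 to 5:
  ∫_0^5 −u''(x) v(x) dx = ∫_0^5 f(x) v(x) dx.
Integrate the LHS by parts once:
  ∫_0^5 −u'' v dx = −[u'(x) v(x)]_0^5 + ∫_0^5 u'(x) v'(x) dx.
Thus ∫_0^5 u'(x) v'(x) dx = ∫_0^5 f(x) v(x) dx + [u'(x) v(x)]_0^5.
Choose V so that boundary terms are either known or forced to vanish.
u is Dirichlet: u(0) = u(5) = 0. Let V = H^1_0(0, 5); then v(0) = v(5) = 0, and [u' v]_0^5 = 0.
Weak formulation: find u (satisfying any essential BC) such that ∫_0^5 u'(x) v'(x) dx = ∫_0^5 f v dx for all v ∈ V.
Substituting f(x) = -x^2 - x + 2, the right-hand side is ∫_0^5 (-x^2 - x + 2) v dx.


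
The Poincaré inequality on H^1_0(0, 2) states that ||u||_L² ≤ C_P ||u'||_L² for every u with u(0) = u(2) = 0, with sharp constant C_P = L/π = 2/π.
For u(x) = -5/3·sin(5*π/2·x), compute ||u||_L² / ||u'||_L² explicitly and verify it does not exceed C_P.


||u||_L² / ||u'||_L² = 2/(5*π) < C_P = 2/π.

u(x) = -5/3·sin(5*π/2·x), so u'(x) = -25*π*cos(5*π*x/2)/6.
Writing u(x) = A·sin(kπx/L) with A = -5/3 and k = 5, use ∫_0^L sin²(kπx/L) dx = L/2 and ∫_0^L cos²(kπx/L) dx = L/2.
u² = 25/9·sin²(5*π/2·x) and (u')² = 625*π^2/36·cos²(5*π/2·x), and each of sin², cos² integrates to L/2 = 1 over (0, 2).
∫_0^2 u² dx = 25/9, so ||u||_L² = 5/3.
∫_0^2 (u')² dx = 625*π^2/36, so ||u'||_L² = 25*π/6.
Ratio ||u||_L² / ||u'||_L² = 2/(5*π).
Sharp Poincaré constant on H^1_0(0, 2) is C_P = L/π = 2/π, achieved by sin(π/2·x).
This is the k = 5 harmonic; the ratio L/(kπ) is strictly less than C_P = L/π, consistent with the sharp inequality ||u||_L² ≤ C_P ||u'||_L².


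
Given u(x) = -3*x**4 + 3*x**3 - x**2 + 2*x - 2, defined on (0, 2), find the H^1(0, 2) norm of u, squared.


||u||_{H^1}^2 = 36576/35

The H^1 norm (squared) on an interval (0, L) is
  ||u||_{H^1}^2 = ∫_0^L u(x)^2 dx + ∫_0^L u'(x)^2 dx.
Compute u'(x) = -12*x**3 + 9*x**2 - 2*x + 2.
Then u(x)^2 = 9*x**8 - 18*x**7 + 15*x**6 - 18*x**5 + 25*x**4 - 16*x**3 + 8*x**2 - 8*x + 4 and u'(x)^2 = 144*x**6 - 216*x**5 + 129*x**4 - 84*x**3 + 40*x**2 - 8*x + 4.
Integrate each monomial from 0 to 2 using ∫_0^2 c·x^n dx = c·2^(n+1)/(n+1):
  ∫_0^2 u(x)^2 dx = ∫_0^2 (9*x^8 - 18*x^7 + 15*x^6 - 18*x^5 + 25*x^4 - 16*x^3 + 8*x^2 - 8*x + 4) dx. Term by term:
    ∫_0^2 9*x^8 dx = 512;  ∫_0^2 -18*x^7 dx = -576;  ∫_0^2 15*x^6 dx = 1920/7;
    ∫_0^2 -18*x^5 dx = -192;  ∫_0^2 25*x^4 dx = 160;  ∫_0^2 -16*x^3 dx = -64;
    ∫_0^2 8*x^2 dx = 64/3;  ∫_0^2 -8*x dx = -16;  ∫_0^2 4 dx = 8.
  Sum: 512 − 576 + 1920/7 − 192 + 160 − 64 + 64/3 − 16 + 8 = 2680/21.
  ∫_0^2 u'(x)^2 dx = ∫_0^2 (144*x^6 - 216*x^5 + 129*x^4 - 84*x^3 + 40*x^2 - 8*x + 4) dx. Term by term:
    ∫_0^2 144*x^6 dx = 18432/7;  ∫_0^2 -216*x^5 dx = -2304;  ∫_0^2 129*x^4 dx = 4128/5;
    ∫_0^2 -84*x^3 dx = -336;  ∫_0^2 40*x^2 dx = 320/3;  ∫_0^2 -8*x dx = -16;
    ∫_0^2 4 dx = 8.
  Sum: 18432/7 − 2304 + 4128/5 − 336 + 320/3 − 16 + 8 = 96328/105.
Adding: ||u||_{H^1}^2 = 2680/21 + 96328/105 = 36576/35.


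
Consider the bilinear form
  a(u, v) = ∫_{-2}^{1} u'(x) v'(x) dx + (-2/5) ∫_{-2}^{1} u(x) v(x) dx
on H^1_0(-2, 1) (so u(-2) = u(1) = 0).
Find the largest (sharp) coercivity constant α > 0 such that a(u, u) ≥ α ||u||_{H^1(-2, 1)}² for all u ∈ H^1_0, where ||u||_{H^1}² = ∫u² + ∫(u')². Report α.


α = (-18/5 + π^2)/(9 + π^2)

Coercivity of a(·,·) on H^1_0(-2, 1) means a(u, u) ≥ α ||u||_{H^1}² for every u ∈ H^1_0.
The interval has length L = 3, and Poincaré/coercivity depend only on L. Here a(u, u) = ∫(u')² + (-2/5)·∫u².
Here c = -2/5 < 0 with |c| < (π/L)² = π^2/9, so coercivity still holds. The condition a(u,u) ≥ α||u||_{H^1}² reads (1−α)∫(u')² ≥ (α−c)∫u². Any admissible α is ≤ 1 (rapidly oscillating u have ∫u²/∫(u')² → 0), and α = 1 would force 0 ≥ (1−c)∫u², impossible since c < 1; so 1−α > 0. By the sharp Poincaré inequality on H^1_0 of an interval of length L, ∫(u')² ≥ (π/L)²∫u² with equality for the first sine mode sin(π(x−x₀)/L) (x₀ the left endpoint), so the inequality holds for all u iff (1−α)(π/L)² ≥ α − c, i.e. α ≤ ((π/L)² + c)/((π/L)² + 1) = (1 + c(L/π)²)/(1 + (L/π)²). (Direct route, valid since c ≤ 0: Poincaré gives c∫u² ≥ c(L/π)²∫(u')², so a(u,u) ≥ (1 + c(L/π)²)∫(u')², while ||u||_{H^1}² ≤ (1 + (L/π)²)∫(u')²; dividing yields the same α.) With (π/L)² = π^2/9 and c = -2/5, the largest admissible constant is α = ((π/L)² + c)/((π/L)² + 1).
Simplifying, α = (-18/5 + π^2)/(9 + π^2).


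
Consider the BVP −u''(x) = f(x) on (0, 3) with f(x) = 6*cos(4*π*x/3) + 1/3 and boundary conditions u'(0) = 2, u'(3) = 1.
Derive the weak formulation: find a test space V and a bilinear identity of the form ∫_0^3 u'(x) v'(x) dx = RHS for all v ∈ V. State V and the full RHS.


V = H^1(0, 3) (v unrestricted at boundary; u is determined up to an additive constant); weak form: ∫_0^3 u'v' dx = ∫_0^3 (6*cos(4*π*x/3) + 1/3) v dx + v(3) − 2·v(0) for all v ∈ V.

Multiply both sides by a test function v and integrate from 0 to 3:
  ∫_0^3 −u''(x) v(x) dx = ∫_0^3 f(x) v(x) dx.
Integrate the LHS by parts once:
  ∫_0^3 −u'' v dx = −[u'(x) v(x)]_0^3 + ∫_0^3 u'(x) v'(x) dx.
Thus ∫_0^3 u'(x) v'(x) dx = ∫_0^3 f(x) v(x) dx + [u'(x) v(x)]_0^3.
Choose V so that boundary terms are either known or forced to vanish.
u has inhomogeneous Neumann u'(0) = 2, u'(3) = 1. [u' v]_0^3 = (1)·v(3) − (2)·v(0) = v(3) − 2·v(0). Take V = H^1(0, 3); boundary term becomes part of RHS.
Weak formulation: find u (satisfying any essential BC) such that ∫_0^3 u'(x) v'(x) dx = ∫_0^3 f v dx + v(3) − 2·v(0) for all v ∈ V (Neumann data are natural BCs: they enter the RHS as boundary terms).
Substituting f(x) = 6*cos(4*π*x/3) + 1/3, the right-hand side is ∫_0^3 (6*cos(4*π*x/3) + 1/3) v dx + v(3) − 2·v(0).
Compatibility check (pure Neumann): taking v ≡ 1 ∈ V gives 0 = ∫_0^3 f dx + (1) − (2), i.e. ∫_0^3 f dx must equal u'(0) − u'(3) = 1. Indeed ∫_0^3 (6*cos(4*π*x/3) + 1/3) dx = 1, so the data are compatible. The solution is then unique only up to an additive constant (fix it e.g. by requiring ∫_0^3 u dx = 0).


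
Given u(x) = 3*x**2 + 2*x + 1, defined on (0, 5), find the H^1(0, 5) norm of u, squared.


||u||_{H^1}^2 = 29375/3

The H^1 norm (squared) on an interval (0, L) is
  ||u||_{H^1}^2 = ∫_0^L u(x)^2 dx + ∫_0^L u'(x)^2 dx.
Compute u'(x) = 6*x + 2.
Then u(x)^2 = 9*x**4 + 12*x**3 + 10*x**2 + 4*x + 1 and u'(x)^2 = 36*x**2 + 24*x + 4.
Integrate each monomial from 0 to 5 using ∫_0^5 c·x^n dx = c·5^(n+1)/(n+1):
  ∫_0^5 u(x)^2 dx = ∫_0^5 (9*x^4 + 12*x^3 + 10*x^2 + 4*x + 1) dx. Term by term:
    ∫_0^5 9*x^4 dx = 5625;  ∫_0^5 12*x^3 dx = 1875;  ∫_0^5 10*x^2 dx = 1250/3;
    ∫_0^5 4*x dx = 50;  ∫_0^5 1 dx = 5.
  Sum: 5625 + 1875 + 1250/3 + 50 + 5 = 23915/3.
  ∫_0^5 u'(x)^2 dx = ∫_0^5 (36*x^2 + 24*x + 4) dx. Term by term:
    ∫_0^5 36*x^2 dx = 1500;  ∫_0^5 24*x dx = 300;  ∫_0^5 4 dx = 20.
  Sum: 1500 + 300 + 20 = 1820.
Adding: ||u||_{H^1}^2 = 23915/3 + 1820 = 29375/3.


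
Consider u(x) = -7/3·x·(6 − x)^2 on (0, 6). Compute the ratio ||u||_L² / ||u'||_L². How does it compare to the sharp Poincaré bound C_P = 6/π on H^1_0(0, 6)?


||u||_L² / ||u'||_L² = 3*sqrt(14)/7 < C_P = 6/π.

u(x) = -7/3·x·(6 − x)^2, so u'(x) = 7*(2 - x)*(x - 6).
u(x) = -7/3·x·(6 − x)^2 vanishes at x = 0 and x = 6, so u ∈ H^1_0(0, 6). Differentiate via the product rule and integrate the resulting polynomials term by term.
  ∫_0^6 u² dx = ∫_0^6 (49*x^6/9 - 392*x^5/3 + 1176*x^4 - 4704*x^3 + 7056*x^2) dx. Term by term:
    ∫_0^6 49*x^6/9 dx = 217728;  ∫_0^6 -392*x^5/3 dx = -1016064;  ∫_0^6 1176*x^4 dx = 9144576/5;
    ∫_0^6 -4704*x^3 dx = -1524096;  ∫_0^6 7056*x^2 dx = 508032.
  Sum: 217728 − 1016064 + 9144576/5 − 1524096 + 508032 = 72576/5.
  ∫_0^6 (u')² dx = ∫_0^6 (49*x^4 - 784*x^3 + 4312*x^2 - 9408*x + 7056) dx. Term by term:
    ∫_0^6 49*x^4 dx = 381024/5;  ∫_0^6 -784*x^3 dx = -254016;  ∫_0^6 4312*x^2 dx = 310464;
    ∫_0^6 -9408*x dx = -169344;  ∫_0^6 7056 dx = 42336.
  Sum: 381024/5 − 254016 + 310464 − 169344 + 42336 = 28224/5.
∫_0^6 u² dx = 72576/5, so ||u||_L² = 72*sqrt(70)/5.
∫_0^6 (u')² dx = 28224/5, so ||u'||_L² = 168*sqrt(5)/5.
Ratio ||u||_L² / ||u'||_L² = 3*sqrt(14)/7.
Sharp Poincaré constant on H^1_0(0, 6) is C_P = L/π = 6/π, achieved by sin(π/6·x).
A polynomial bump cannot attain the sharp Poincaré constant (only the first sine eigenfunction does), so the ratio is strictly less than C_P, consistent with ||u||_L² ≤ C_P ||u'||_L².


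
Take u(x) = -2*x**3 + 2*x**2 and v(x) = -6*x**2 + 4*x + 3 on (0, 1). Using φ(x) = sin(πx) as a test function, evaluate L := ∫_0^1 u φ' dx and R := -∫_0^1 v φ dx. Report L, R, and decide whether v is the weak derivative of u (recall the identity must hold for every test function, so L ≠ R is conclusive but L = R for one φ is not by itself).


LHS = -24/π^3 + 2/π, RHS = -4/π - 24/π^3. No, v is not the weak derivative of u.

u(x) = -2*x**3 + 2*x**2, classical derivative u'(x) = -6*x**2 + 4*x.
φ(x) = sin(πx), so φ'(x) = π*cos(π*x).
Note φ(0) = φ(1) = 0, so the boundary term u·φ vanishes.
LHS = ∫_0^1 u(x) φ'(x) dx = ∫_0^1 (-2*π*x^3*cos(π*x) + 2*π*x^2*cos(π*x)) dx. Term by term:
  ∫_0^1 -2*π*x^3*cos(π*x) dx = -24/π^3 + 6/π;  ∫_0^1 2*π*x^2*cos(π*x) dx = -4/π.
Sum: -24/π^3 + 6/π − 4/π = -24/π^3 + 2/π.
So LHS = -24/π^3 + 2/π.
∫_0^1 v(x) φ(x) dx = ∫_0^1 (-6*x^2*sin(π*x) + 4*x*sin(π*x) + 3*sin(π*x)) dx. Term by term:
  ∫_0^1 3*sin(π*x) dx = 6/π;  ∫_0^1 -6*x^2*sin(π*x) dx = -6/π + 24/π^3;  ∫_0^1 4*x*sin(π*x) dx = 4/π.
Sum: 6/π + -6/π + 24/π^3 + 4/π = 24/π^3 + 4/π.
So RHS = -∫_0^1 v(x) φ(x) dx = -4/π - 24/π^3.
LHS − RHS = 6/π ≠ 0, so the identity fails.
(For a valid weak derivative the identity must hold for EVERY test function, in particular this one. The failure shows v is NOT the weak derivative of u.)
Correct weak derivative would be u'(x) = -6*x**2 + 4*x.


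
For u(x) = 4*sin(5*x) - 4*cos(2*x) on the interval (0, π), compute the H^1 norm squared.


||u||_{H^1(0,π)}^2 = -1600/21 + 248*π

u'(x) = 8*sin(2*x) + 20*cos(5*x).
Expand u² and (u')² and integrate term by term on (0, π), using: for integers n ≥ 1, ∫_0^π sin²(nx) dx = ∫_0^π cos²(nx) dx = π/2; for n ≠ n', ∫_0^π sin(nx)sin(n'x) dx = ∫_0^π cos(nx)cos(n'x) dx = 0; and by product-to-sum, ∫_0^π sin(nx)cos(n'x) dx = ½∫_0^π [sin((n+n')x) + sin((n−n')x)] dx, which is 0 when n+n' is even and 2n/(n²−n'²) when n+n' is odd (it need not vanish on (0, π)).
  u² squared terms: (-4)²·∫cos(2x)² dx = 16·π/2 = 8*π;  (4)²·∫sin(5x)² dx = 16·π/2 = 8*π.
  u² cross terms: 2·(-4)·(4)·∫cos(2x)·sin(5x) dx = -32·(10/21) = -320/21.
  So ∫_0^π u² dx = 8*π + 8*π − 320/21 = -320/21 + 16*π.
  (u')² squared terms: (8)²·∫sin(2x)² dx = 64·π/2 = 32*π;  (20)²·∫cos(5x)² dx = 400·π/2 = 200*π.
  (u')² cross terms: 2·(8)·(20)·∫sin(2x)·cos(5x) dx = 320·(-4/21) = -1280/21.
  So ∫_0^π (u')² dx = 32*π + 200*π − 1280/21 = -1280/21 + 232*π.
||u||_{H^1}^2 = (-320/21 + 16*π) + (-1280/21 + 232*π) = -1600/21 + 248*π.


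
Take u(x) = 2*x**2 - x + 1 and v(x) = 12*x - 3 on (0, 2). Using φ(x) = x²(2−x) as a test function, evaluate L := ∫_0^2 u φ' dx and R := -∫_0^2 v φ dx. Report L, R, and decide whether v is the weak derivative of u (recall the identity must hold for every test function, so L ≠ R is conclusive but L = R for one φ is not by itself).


LHS = -76/15, RHS = -76/5. No, v is not the weak derivative of u.

u(x) = 2*x**2 - x + 1, classical derivative u'(x) = 4*x - 1.
φ(x) = x²(2−x), so φ'(x) = x*(4 - 3*x).
Note φ(0) = φ(2) = 0, so the boundary term u·φ vanishes.
LHS = ∫_0^2 u(x) φ'(x) dx = ∫_0^2 (-6*x^4 + 11*x^3 - 7*x^2 + 4*x) dx. Term by term:
  ∫_0^2 -6*x^4 dx = -192/5;  ∫_0^2 11*x^3 dx = 44;  ∫_0^2 -7*x^2 dx = -56/3;
  ∫_0^2 4*x dx = 8.
Sum: -192/5 + 44 − 56/3 + 8 = -76/15.
So LHS = -76/15.
∫_0^2 v(x) φ(x) dx = ∫_0^2 (-12*x^4 + 27*x^3 - 6*x^2) dx. Term by term:
  ∫_0^2 -12*x^4 dx = -384/5;  ∫_0^2 27*x^3 dx = 108;  ∫_0^2 -6*x^2 dx = -16.
Sum: -384/5 + 108 − 16 = 76/5.
So RHS = -∫_0^2 v(x) φ(x) dx = -76/5.
LHS − RHS = 152/15 ≠ 0, so the identity fails.
(For a valid weak derivative the identity must hold for EVERY test function, in particular this one. The failure shows v is NOT the weak derivative of u.)
Correct weak derivative would be u'(x) = 4*x - 1.


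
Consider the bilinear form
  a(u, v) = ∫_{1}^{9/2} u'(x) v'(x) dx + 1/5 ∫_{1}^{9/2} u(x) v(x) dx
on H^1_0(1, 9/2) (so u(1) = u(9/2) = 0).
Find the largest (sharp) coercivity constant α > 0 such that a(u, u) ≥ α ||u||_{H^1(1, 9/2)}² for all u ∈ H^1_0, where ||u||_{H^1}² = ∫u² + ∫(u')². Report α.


α = (49 + 20*π^2)/(5*(4*π^2 + 49))

Coercivity of a(·,·) on H^1_0(1, 9/2) means a(u, u) ≥ α ||u||_{H^1}² for every u ∈ H^1_0.
The interval has length L = 7/2, and Poincaré/coercivity depend only on L. Here a(u, u) = ∫(u')² + (1/5)·∫u².
Here 0 < c = 1/5 < 1. The condition a(u,u) ≥ α||u||_{H^1}² reads (1−α)∫(u')² ≥ (α−c)∫u². Any admissible α is ≤ 1 (rapidly oscillating u have ∫u²/∫(u')² → 0), and α = 1 would force 0 ≥ (1−c)∫u², impossible since c < 1; so 1−α > 0. By the sharp Poincaré inequality on H^1_0 of an interval of length L, ∫(u')² ≥ (π/L)²∫u² with equality for the first sine mode sin(π(x−x₀)/L) (x₀ the left endpoint), so the inequality holds for all u iff (1−α)(π/L)² ≥ α − c, i.e. α ≤ ((π/L)² + c)/((π/L)² + 1) = (1 + c(L/π)²)/(1 + (L/π)²). With (π/L)² = 4*π^2/49 and c = 1/5, the largest admissible constant is α = ((π/L)² + c)/((π/L)² + 1).
Simplifying, α = (49 + 20*π^2)/(5*(4*π^2 + 49)).


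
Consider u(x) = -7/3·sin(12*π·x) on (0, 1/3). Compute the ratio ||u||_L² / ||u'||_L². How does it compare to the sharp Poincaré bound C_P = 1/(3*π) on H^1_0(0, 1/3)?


||u||_L² / ||u'||_L² = 1/(12*π) < C_P = 1/(3*π).

u(x) = -7/3·sin(12*π·x), so u'(x) = -28*π*cos(12*π*x).
Writing u(x) = A·sin(kπx/L) with A = -7/3 and k = 4, use ∫_0^L sin²(kπx/L) dx = L/2 and ∫_0^L cos²(kπx/L) dx = L/2.
u² = 49/9·sin²(12*π·x) and (u')² = 784*π^2·cos²(12*π·x), and each of sin², cos² integrates to L/2 = 1/6 over (0, 1/3).
∫_0^1/3 u² dx = 49/54, so ||u||_L² = 7*sqrt(6)/18.
∫_0^1/3 (u')² dx = 392*π^2/3, so ||u'||_L² = 14*sqrt(6)*π/3.
Ratio ||u||_L² / ||u'||_L² = 1/(12*π).
Sharp Poincaré constant on H^1_0(0, 1/3) is C_P = L/π = 1/(3*π), achieved by sin(3*π·x).
This is the k = 4 harmonic; the ratio L/(kπ) is strictly less than C_P = L/π, consistent with the sharp inequality ||u||_L² ≤ C_P ||u'||_L².


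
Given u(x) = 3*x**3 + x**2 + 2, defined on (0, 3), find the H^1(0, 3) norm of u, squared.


||u||_{H^1}^2 = 300372/35

The H^1 norm (squared) on an interval (0, L) is
  ||u||_{H^1}^2 = ∫_0^L u(x)^2 dx + ∫_0^L u'(x)^2 dx.
Compute u'(x) = 9*x**2 + 2*x.
Then u(x)^2 = 9*x**6 + 6*x**5 + x**4 + 12*x**3 + 4*x**2 + 4 and u'(x)^2 = 81*x**4 + 36*x**3 + 4*x**2.
Integrate each monomial from 0 to 3 using ∫_0^3 c·x^n dx = c·3^(n+1)/(n+1):
  ∫_0^3 u(x)^2 dx = ∫_0^3 (9*x^6 + 6*x^5 + x^4 + 12*x^3 + 4*x^2 + 4) dx. Term by term:
    ∫_0^3 9*x^6 dx = 19683/7;  ∫_0^3 6*x^5 dx = 729;  ∫_0^3 x^4 dx = 243/5;
    ∫_0^3 12*x^3 dx = 243;  ∫_0^3 4*x^2 dx = 36;  ∫_0^3 4 dx = 12.
  Sum: 19683/7 + 729 + 243/5 + 243 + 36 + 12 = 135816/35.
  ∫_0^3 u'(x)^2 dx = ∫_0^3 (81*x^4 + 36*x^3 + 4*x^2) dx. Term by term:
    ∫_0^3 81*x^4 dx = 19683/5;  ∫_0^3 36*x^3 dx = 729;  ∫_0^3 4*x^2 dx = 36.
  Sum: 19683/5 + 729 + 36 = 23508/5.
Adding: ||u||_{H^1}^2 = 135816/35 + 23508/5 = 300372/35.


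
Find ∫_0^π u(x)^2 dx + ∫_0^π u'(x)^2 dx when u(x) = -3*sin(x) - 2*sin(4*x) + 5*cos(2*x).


||u||_{H^1(0,π)}^2 = 100 + 211*π/2

u'(x) = -10*sin(2*x) - 3*cos(x) - 8*cos(4*x).
Expand u² and (u')² and integrate term by term on (0, π), using: for integers n ≥ 1, ∫_0^π sin²(nx) dx = ∫_0^π cos²(nx) dx = π/2; for n ≠ n', ∫_0^π sin(nx)sin(n'x) dx = ∫_0^π cos(nx)cos(n'x) dx = 0; and by product-to-sum, ∫_0^π sin(nx)cos(n'x) dx = ½∫_0^π [sin((n+n')x) + sin((n−n')x)] dx, which is 0 when n+n' is even and 2n/(n²−n'²) when n+n' is odd (it need not vanish on (0, π)).
  u² squared terms: (-3)²·∫sin(x)² dx = 9·π/2 = 9*π/2;  (-2)²·∫sin(4x)² dx = 4·π/2 = 2*π;  (5)²·∫cos(2x)² dx = 25·π/2 = 25*π/2.
  u² cross terms: 2·(-3)·(-2)·∫sin(x)·sin(4x) dx = 12·(0) = 0;  2·(-3)·(5)·∫sin(x)·cos(2x) dx = -30·(-2/3) = 20;  2·(-2)·(5)·∫sin(4x)·cos(2x) dx = -20·(0) = 0.
  So ∫_0^π u² dx = 9*π/2 + 2*π + 25*π/2 + 0 + 20 + 0 = 20 + 19*π.
  (u')² squared terms: (-10)²·∫sin(2x)² dx = 100·π/2 = 50*π;  (-8)²·∫cos(4x)² dx = 64·π/2 = 32*π;  (-3)²·∫cos(x)² dx = 9·π/2 = 9*π/2.
  (u')² cross terms: 2·(-10)·(-8)·∫sin(2x)·cos(4x) dx = 160·(0) = 0;  2·(-10)·(-3)·∫sin(2x)·cos(x) dx = 60·(4/3) = 80;  2·(-8)·(-3)·∫cos(4x)·cos(x) dx = 48·(0) = 0.
  So ∫_0^π (u')² dx = 50*π + 32*π + 9*π/2 + 0 + 80 + 0 = 80 + 173*π/2.
||u||_{H^1}^2 = (20 + 19*π) + (80 + 173*π/2) = 100 + 211*π/2.


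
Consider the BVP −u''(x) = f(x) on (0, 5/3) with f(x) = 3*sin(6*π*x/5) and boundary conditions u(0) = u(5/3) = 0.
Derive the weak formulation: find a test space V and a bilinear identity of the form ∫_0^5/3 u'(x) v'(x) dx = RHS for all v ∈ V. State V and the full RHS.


V = H^1_0(0, 5/3) (so v(0) = v(5/3) = 0); weak form: ∫_0^5/3 u'v' dx = ∫_0^5/3 (3*sin(6*π*x/5)) v dx for all v ∈ V.

Multiply both sides by a test function v and integrate from 0 to 5/3:
  ∫_0^5/3 −u''(x) v(x) dx = ∫_0^5/3 f(x) v(x) dx.
Integrate the LHS by parts once:
  ∫_0^5/3 −u'' v dx = −[u'(x) v(x)]_0^5/3 + ∫_0^5/3 u'(x) v'(x) dx.
Thus ∫_0^5/3 u'(x) v'(x) dx = ∫_0^5/3 f(x) v(x) dx + [u'(x) v(x)]_0^5/3.
Choose V so that boundary terms are either known or forced to vanish.
u is Dirichlet: u(0) = u(5/3) = 0. Let V = H^1_0(0, 5/3); then v(0) = v(5/3) = 0, and [u' v]_0^5/3 = 0.
Weak formulation: find u (satisfying any essential BC) such that ∫_0^5/3 u'(x) v'(x) dx = ∫_0^5/3 f v dx for all v ∈ V.
Substituting f(x) = 3*sin(6*π*x/5), the right-hand side is ∫_0^5/3 (3*sin(6*π*x/5)) v dx.


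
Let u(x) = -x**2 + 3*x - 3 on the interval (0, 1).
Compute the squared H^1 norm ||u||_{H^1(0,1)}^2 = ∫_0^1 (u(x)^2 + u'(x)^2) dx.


||u||_{H^1}^2 = 241/30

The H^1 norm (squared) on an interval (0, L) is
  ||u||_{H^1}^2 = ∫_0^L u(x)^2 dx + ∫_0^L u'(x)^2 dx.
Compute u'(x) = 3 - 2*x.
Then u(x)^2 = x**4 - 6*x**3 + 15*x**2 - 18*x + 9 and u'(x)^2 = 4*x**2 - 12*x + 9.
Integrate each monomial from 0 to 1 using ∫_0^1 c·x^n dx = c·1^(n+1)/(n+1):
  ∫_0^1 u(x)^2 dx = ∫_0^1 (x^4 - 6*x^3 + 15*x^2 - 18*x + 9) dx. Term by term:
    ∫_0^1 x^4 dx = 1/5;  ∫_0^1 -6*x^3 dx = -3/2;  ∫_0^1 15*x^2 dx = 5;
    ∫_0^1 -18*x dx = -9;  ∫_0^1 9 dx = 9.
  Sum: 1/5 − 3/2 + 5 − 9 + 9 = 37/10.
  ∫_0^1 u'(x)^2 dx = ∫_0^1 (4*x^2 - 12*x + 9) dx. Term by term:
    ∫_0^1 4*x^2 dx = 4/3;  ∫_0^1 -12*x dx = -6;  ∫_0^1 9 dx = 9.
  Sum: 4/3 − 6 + 9 = 13/3.
Adding: ||u||_{H^1}^2 = 37/10 + 13/3 = 241/30.


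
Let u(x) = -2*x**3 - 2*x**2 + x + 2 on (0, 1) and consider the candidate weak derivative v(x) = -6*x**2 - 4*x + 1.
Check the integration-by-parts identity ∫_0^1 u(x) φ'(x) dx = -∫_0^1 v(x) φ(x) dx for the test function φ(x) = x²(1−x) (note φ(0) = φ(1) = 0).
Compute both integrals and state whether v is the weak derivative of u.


LHS = 19/60, RHS = 19/60. Yes, v = u' weakly.

u(x) = -2*x**3 - 2*x**2 + x + 2, classical derivative u'(x) = -6*x**2 - 4*x + 1.
φ(x) = x²(1−x), so φ'(x) = x*(2 - 3*x).
Note φ(0) = φ(1) = 0, so the boundary term u·φ vanishes.
LHS = ∫_0^1 u(x) φ'(x) dx = ∫_0^1 (6*x^5 + 2*x^4 - 7*x^3 - 4*x^2 + 4*x) dx. Term by term:
  ∫_0^1 6*x^5 dx = 1;  ∫_0^1 2*x^4 dx = 2/5;  ∫_0^1 -7*x^3 dx = -7/4;
  ∫_0^1 -4*x^2 dx = -4/3;  ∫_0^1 4*x dx = 2.
Sum: 1 + 2/5 − 7/4 − 4/3 + 2 = 19/60.
So LHS = 19/60.
∫_0^1 v(x) φ(x) dx = ∫_0^1 (6*x^5 - 2*x^4 - 5*x^3 + x^2) dx. Term by term:
  ∫_0^1 6*x^5 dx = 1;  ∫_0^1 -2*x^4 dx = -2/5;  ∫_0^1 -5*x^3 dx = -5/4;
  ∫_0^1 x^2 dx = 1/3.
Sum: 1 − 2/5 − 5/4 + 1/3 = -19/60.
So RHS = -∫_0^1 v(x) φ(x) dx = 19/60.
LHS = RHS, so the identity holds for this test φ.
Moreover u is smooth here and v(x) = u'(x) = -6*x**2 - 4*x + 1 pointwise, so the identity holds for every test function. Hence v is the weak derivative of u.


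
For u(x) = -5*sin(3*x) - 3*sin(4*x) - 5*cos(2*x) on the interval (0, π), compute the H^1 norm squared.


||u||_{H^1(0,π)}^2 = 300 + 264*π

u'(x) = 10*sin(2*x) - 15*cos(3*x) - 12*cos(4*x).
Expand u² and (u')² and integrate term by term on (0, π), using: for integers n ≥ 1, ∫_0^π sin²(nx) dx = ∫_0^π cos²(nx) dx = π/2; for n ≠ n', ∫_0^π sin(nx)sin(n'x) dx = ∫_0^π cos(nx)cos(n'x) dx = 0; and by product-to-sum, ∫_0^π sin(nx)cos(n'x) dx = ½∫_0^π [sin((n+n')x) + sin((n−n')x)] dx, which is 0 when n+n' is even and 2n/(n²−n'²) when n+n' is odd (it need not vanish on (0, π)).
  u² squared terms: (-5)²·∫cos(2x)² dx = 25·π/2 = 25*π/2;  (-5)²·∫sin(3x)² dx = 25·π/2 = 25*π/2;  (-3)²·∫sin(4x)² dx = 9·π/2 = 9*π/2.
  u² cross terms: 2·(-5)·(-5)·∫cos(2x)·sin(3x) dx = 50·(6/5) = 60;  2·(-5)·(-3)·∫cos(2x)·sin(4x) dx = 30·(0) = 0;  2·(-5)·(-3)·∫sin(3x)·sin(4x) dx = 30·(0) = 0.
  So ∫_0^π u² dx = 25*π/2 + 25*π/2 + 9*π/2 + 60 + 0 + 0 = 60 + 59*π/2.
  (u')² squared terms: (-15)²·∫cos(3x)² dx = 225·π/2 = 225*π/2;  (-12)²·∫cos(4x)² dx = 144·π/2 = 72*π;  (10)²·∫sin(2x)² dx = 100·π/2 = 50*π.
  (u')² cross terms: 2·(-15)·(-12)·∫cos(3x)·cos(4x) dx = 360·(0) = 0;  2·(-15)·(10)·∫cos(3x)·sin(2x) dx = -300·(-4/5) = 240;  2·(-12)·(10)·∫cos(4x)·sin(2x) dx = -240·(0) = 0.
  So ∫_0^π (u')² dx = 225*π/2 + 72*π + 50*π + 0 + 240 + 0 = 240 + 469*π/2.
||u||_{H^1}^2 = (60 + 59*π/2) + (240 + 469*π/2) = 300 + 264*π.
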